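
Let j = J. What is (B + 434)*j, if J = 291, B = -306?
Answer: 37248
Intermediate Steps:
j = 291
(B + 434)*j = (-306 + 434)*291 = 128*291 = 37248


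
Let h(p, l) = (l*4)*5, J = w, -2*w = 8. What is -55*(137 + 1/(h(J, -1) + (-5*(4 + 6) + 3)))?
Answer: -504790/67 ≈ -7534.2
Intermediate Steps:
w = -4 (w = -½*8 = -4)
J = -4
h(p, l) = 20*l (h(p, l) = (4*l)*5 = 20*l)
-55*(137 + 1/(h(J, -1) + (-5*(4 + 6) + 3))) = -55*(137 + 1/(20*(-1) + (-5*(4 + 6) + 3))) = -55*(137 + 1/(-20 + (-5*10 + 3))) = -55*(137 + 1/(-20 + (-50 + 3))) = -55*(137 + 1/(-20 - 47)) = -55*(137 + 1/(-67)) = -55*(137 - 1/67) = -55*9178/67 = -504790/67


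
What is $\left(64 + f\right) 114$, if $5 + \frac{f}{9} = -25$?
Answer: $-23484$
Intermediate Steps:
$f = -270$ ($f = -45 + 9 \left(-25\right) = -45 - 225 = -270$)
$\left(64 + f\right) 114 = \left(64 - 270\right) 114 = \left(-206\right) 114 = -23484$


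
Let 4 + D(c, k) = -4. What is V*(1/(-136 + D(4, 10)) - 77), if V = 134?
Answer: -742963/72 ≈ -10319.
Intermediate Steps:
D(c, k) = -8 (D(c, k) = -4 - 4 = -8)
V*(1/(-136 + D(4, 10)) - 77) = 134*(1/(-136 - 8) - 77) = 134*(1/(-144) - 77) = 134*(-1/144 - 77) = 134*(-11089/144) = -742963/72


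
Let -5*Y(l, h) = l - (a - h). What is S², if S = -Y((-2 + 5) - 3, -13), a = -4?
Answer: 81/25 ≈ 3.2400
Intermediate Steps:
Y(l, h) = -⅘ - h/5 - l/5 (Y(l, h) = -(l - (-4 - h))/5 = -(l + (4 + h))/5 = -(4 + h + l)/5 = -⅘ - h/5 - l/5)
S = -9/5 (S = -(-⅘ - ⅕*(-13) - ((-2 + 5) - 3)/5) = -(-⅘ + 13/5 - (3 - 3)/5) = -(-⅘ + 13/5 - ⅕*0) = -(-⅘ + 13/5 + 0) = -1*9/5 = -9/5 ≈ -1.8000)
S² = (-9/5)² = 81/25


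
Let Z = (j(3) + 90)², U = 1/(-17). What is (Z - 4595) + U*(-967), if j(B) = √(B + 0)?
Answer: 60603/17 + 180*√3 ≈ 3876.7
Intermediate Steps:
U = -1/17 ≈ -0.058824
j(B) = √B
Z = (90 + √3)² (Z = (√3 + 90)² = (90 + √3)² ≈ 8414.8)
(Z - 4595) + U*(-967) = ((90 + √3)² - 4595) - 1/17*(-967) = (-4595 + (90 + √3)²) + 967/17 = -77148/17 + (90 + √3)²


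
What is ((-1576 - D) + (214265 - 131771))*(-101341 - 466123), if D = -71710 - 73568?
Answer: -128358086944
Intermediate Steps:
D = -145278
((-1576 - D) + (214265 - 131771))*(-101341 - 466123) = ((-1576 - 1*(-145278)) + (214265 - 131771))*(-101341 - 466123) = ((-1576 + 145278) + 82494)*(-567464) = (143702 + 82494)*(-567464) = 226196*(-567464) = -128358086944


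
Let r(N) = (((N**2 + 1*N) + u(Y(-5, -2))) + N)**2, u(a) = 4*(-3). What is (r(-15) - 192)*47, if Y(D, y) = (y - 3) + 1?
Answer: 1564959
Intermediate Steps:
Y(D, y) = -2 + y (Y(D, y) = (-3 + y) + 1 = -2 + y)
u(a) = -12
r(N) = (-12 + N**2 + 2*N)**2 (r(N) = (((N**2 + 1*N) - 12) + N)**2 = (((N**2 + N) - 12) + N)**2 = (((N + N**2) - 12) + N)**2 = ((-12 + N + N**2) + N)**2 = (-12 + N**2 + 2*N)**2)
(r(-15) - 192)*47 = ((-12 + (-15)**2 + 2*(-15))**2 - 192)*47 = ((-12 + 225 - 30)**2 - 192)*47 = (183**2 - 192)*47 = (33489 - 192)*47 = 33297*47 = 1564959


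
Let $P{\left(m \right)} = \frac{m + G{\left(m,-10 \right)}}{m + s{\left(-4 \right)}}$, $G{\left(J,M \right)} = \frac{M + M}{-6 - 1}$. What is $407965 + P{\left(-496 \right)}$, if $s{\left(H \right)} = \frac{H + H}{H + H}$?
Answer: $\frac{1413602177}{3465} \approx 4.0797 \cdot 10^{5}$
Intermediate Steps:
$G{\left(J,M \right)} = - \frac{2 M}{7}$ ($G{\left(J,M \right)} = \frac{2 M}{-7} = 2 M \left(- \frac{1}{7}\right) = - \frac{2 M}{7}$)
$s{\left(H \right)} = 1$ ($s{\left(H \right)} = \frac{2 H}{2 H} = 2 H \frac{1}{2 H} = 1$)
$P{\left(m \right)} = \frac{\frac{20}{7} + m}{1 + m}$ ($P{\left(m \right)} = \frac{m - - \frac{20}{7}}{m + 1} = \frac{m + \frac{20}{7}}{1 + m} = \frac{\frac{20}{7} + m}{1 + m}$)
$407965 + P{\left(-496 \right)} = 407965 + \frac{\frac{20}{7} - 496}{1 - 496} = 407965 + \frac{1}{-495} \left(- \frac{3452}{7}\right) = 407965 - - \frac{3452}{3465} = 407965 + \frac{3452}{3465} = \frac{1413602177}{3465}$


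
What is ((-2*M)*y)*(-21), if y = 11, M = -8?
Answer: -3696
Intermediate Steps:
((-2*M)*y)*(-21) = (-2*(-8)*11)*(-21) = (16*11)*(-21) = 176*(-21) = -3696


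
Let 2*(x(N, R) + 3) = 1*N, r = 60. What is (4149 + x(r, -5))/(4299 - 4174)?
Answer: 4176/125 ≈ 33.408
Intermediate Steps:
x(N, R) = -3 + N/2 (x(N, R) = -3 + (1*N)/2 = -3 + N/2)
(4149 + x(r, -5))/(4299 - 4174) = (4149 + (-3 + (½)*60))/(4299 - 4174) = (4149 + (-3 + 30))/125 = (4149 + 27)*(1/125) = 4176*(1/125) = 4176/125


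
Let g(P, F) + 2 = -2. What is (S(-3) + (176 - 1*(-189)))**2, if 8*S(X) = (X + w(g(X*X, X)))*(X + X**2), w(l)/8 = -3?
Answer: 1901641/16 ≈ 1.1885e+5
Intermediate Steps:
g(P, F) = -4 (g(P, F) = -2 - 2 = -4)
w(l) = -24 (w(l) = 8*(-3) = -24)
S(X) = (-24 + X)*(X + X**2)/8 (S(X) = ((X - 24)*(X + X**2))/8 = ((-24 + X)*(X + X**2))/8 = (-24 + X)*(X + X**2)/8)
(S(-3) + (176 - 1*(-189)))**2 = ((1/8)*(-3)*(-24 + (-3)**2 - 23*(-3)) + (176 - 1*(-189)))**2 = ((1/8)*(-3)*(-24 + 9 + 69) + (176 + 189))**2 = ((1/8)*(-3)*54 + 365)**2 = (-81/4 + 365)**2 = (1379/4)**2 = 1901641/16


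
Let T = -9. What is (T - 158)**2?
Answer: 27889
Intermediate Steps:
(T - 158)**2 = (-9 - 158)**2 = (-167)**2 = 27889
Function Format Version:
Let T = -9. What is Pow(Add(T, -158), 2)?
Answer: 27889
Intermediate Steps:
Pow(Add(T, -158), 2) = Pow(Add(-9, -158), 2) = Pow(-167, 2) = 27889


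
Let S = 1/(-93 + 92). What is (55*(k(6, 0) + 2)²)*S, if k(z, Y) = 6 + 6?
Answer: -10780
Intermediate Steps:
k(z, Y) = 12
S = -1 (S = 1/(-1) = -1)
(55*(k(6, 0) + 2)²)*S = (55*(12 + 2)²)*(-1) = (55*14²)*(-1) = (55*196)*(-1) = 10780*(-1) = -10780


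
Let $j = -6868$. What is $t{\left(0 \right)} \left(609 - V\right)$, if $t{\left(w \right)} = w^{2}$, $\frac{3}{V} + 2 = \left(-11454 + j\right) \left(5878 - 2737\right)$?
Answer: $0$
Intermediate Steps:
$V = - \frac{3}{57549404}$ ($V = \frac{3}{-2 + \left(-11454 - 6868\right) \left(5878 - 2737\right)} = \frac{3}{-2 - 57549402} = \frac{3}{-57549404} = 3 \left(- \frac{1}{57549404}\right) = - \frac{3}{57549404} \approx -5.2129 \cdot 10^{-8}$)
$t{\left(0 \right)} \left(609 - V\right) = 0^{2} \left(609 - - \frac{3}{57549404}\right) = 0 \left(609 + \frac{3}{57549404}\right) = 0 \cdot \frac{35047587039}{57549404} = 0$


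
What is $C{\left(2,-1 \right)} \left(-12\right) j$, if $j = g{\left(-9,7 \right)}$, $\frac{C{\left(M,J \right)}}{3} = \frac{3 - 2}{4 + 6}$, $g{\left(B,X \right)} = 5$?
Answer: $-18$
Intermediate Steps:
$C{\left(M,J \right)} = \frac{3}{10}$ ($C{\left(M,J \right)} = 3 \frac{3 - 2}{4 + 6} = 3 \cdot 1 \cdot \frac{1}{10} = 3 \cdot \frac{1}{10} = \frac{3}{10}$)
$j = 5$
$C{\left(2,-1 \right)} \left(-12\right) j = \frac{3}{10} \left(-12\right) 5 = \left(- \frac{18}{5}\right) 5 = -18$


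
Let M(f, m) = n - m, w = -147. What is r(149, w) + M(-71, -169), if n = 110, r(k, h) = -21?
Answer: 258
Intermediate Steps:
M(f, m) = 110 - m
r(149, w) + M(-71, -169) = -21 + (110 - 1*(-169)) = -21 + (110 + 169) = -21 + 279 = 258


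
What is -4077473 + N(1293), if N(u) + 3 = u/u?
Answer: -4077475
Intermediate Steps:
N(u) = -2 (N(u) = -3 + u/u = -3 + 1 = -2)
-4077473 + N(1293) = -4077473 - 2 = -4077475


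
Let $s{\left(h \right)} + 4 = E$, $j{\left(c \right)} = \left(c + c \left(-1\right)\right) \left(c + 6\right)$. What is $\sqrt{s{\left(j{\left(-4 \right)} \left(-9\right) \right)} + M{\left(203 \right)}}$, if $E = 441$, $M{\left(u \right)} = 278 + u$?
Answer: $3 \sqrt{102} \approx 30.299$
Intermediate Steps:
$j{\left(c \right)} = 0$ ($j{\left(c \right)} = \left(c - c\right) \left(6 + c\right) = 0 \left(6 + c\right) = 0$)
$s{\left(h \right)} = 437$ ($s{\left(h \right)} = -4 + 441 = 437$)
$\sqrt{s{\left(j{\left(-4 \right)} \left(-9\right) \right)} + M{\left(203 \right)}} = \sqrt{437 + \left(278 + 203\right)} = \sqrt{437 + 481} = \sqrt{918} = 3 \sqrt{102}$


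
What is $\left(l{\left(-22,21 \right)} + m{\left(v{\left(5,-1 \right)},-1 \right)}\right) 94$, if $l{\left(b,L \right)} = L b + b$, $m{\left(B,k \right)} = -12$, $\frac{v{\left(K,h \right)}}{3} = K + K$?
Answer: $-46624$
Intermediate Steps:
$v{\left(K,h \right)} = 6 K$ ($v{\left(K,h \right)} = 3 \left(K + K\right) = 3 \cdot 2 K = 6 K$)
$l{\left(b,L \right)} = b + L b$
$\left(l{\left(-22,21 \right)} + m{\left(v{\left(5,-1 \right)},-1 \right)}\right) 94 = \left(- 22 \left(1 + 21\right) - 12\right) 94 = \left(\left(-22\right) 22 - 12\right) 94 = \left(-484 - 12\right) 94 = \left(-496\right) 94 = -46624$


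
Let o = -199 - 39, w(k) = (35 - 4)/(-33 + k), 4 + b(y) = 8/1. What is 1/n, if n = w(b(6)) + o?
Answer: -29/6933 ≈ -0.0041829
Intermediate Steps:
b(y) = 4 (b(y) = -4 + 8/1 = -4 + 8*1 = -4 + 8 = 4)
w(k) = 31/(-33 + k)
o = -238
n = -6933/29 (n = 31/(-33 + 4) - 238 = 31/(-29) - 238 = 31*(-1/29) - 238 = -31/29 - 238 = -6933/29 ≈ -239.07)
1/n = 1/(-6933/29) = -29/6933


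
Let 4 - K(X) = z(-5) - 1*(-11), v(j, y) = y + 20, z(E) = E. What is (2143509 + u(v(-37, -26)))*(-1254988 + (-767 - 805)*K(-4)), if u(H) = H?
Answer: -2683331369532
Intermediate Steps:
v(j, y) = 20 + y
K(X) = -2 (K(X) = 4 - (-5 - 1*(-11)) = 4 - (-5 + 11) = 4 - 1*6 = 4 - 6 = -2)
(2143509 + u(v(-37, -26)))*(-1254988 + (-767 - 805)*K(-4)) = (2143509 + (20 - 26))*(-1254988 + (-767 - 805)*(-2)) = (2143509 - 6)*(-1254988 - 1572*(-2)) = 2143503*(-1254988 + 3144) = 2143503*(-1251844) = -2683331369532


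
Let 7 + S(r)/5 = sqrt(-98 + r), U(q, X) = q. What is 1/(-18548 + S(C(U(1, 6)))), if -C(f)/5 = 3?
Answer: -18583/345330714 - 5*I*sqrt(113)/345330714 ≈ -5.3812e-5 - 1.5391e-7*I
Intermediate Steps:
C(f) = -15 (C(f) = -5*3 = -15)
S(r) = -35 + 5*sqrt(-98 + r)
1/(-18548 + S(C(U(1, 6)))) = 1/(-18548 + (-35 + 5*sqrt(-98 - 15))) = 1/(-18548 + (-35 + 5*sqrt(-113))) = 1/(-18548 + (-35 + 5*(I*sqrt(113)))) = 1/(-18548 + (-35 + 5*I*sqrt(113))) = 1/(-18583 + 5*I*sqrt(113))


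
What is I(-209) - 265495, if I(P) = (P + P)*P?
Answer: -178133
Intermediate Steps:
I(P) = 2*P² (I(P) = (2*P)*P = 2*P²)
I(-209) - 265495 = 2*(-209)² - 265495 = 2*43681 - 265495 = 87362 - 265495 = -178133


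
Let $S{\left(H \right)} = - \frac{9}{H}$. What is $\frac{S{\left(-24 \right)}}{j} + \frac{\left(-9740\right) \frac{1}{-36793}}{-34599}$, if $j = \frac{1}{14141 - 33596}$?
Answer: $- \frac{74298703851475}{10184008056} \approx -7295.6$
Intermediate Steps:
$j = - \frac{1}{19455}$ ($j = \frac{1}{-19455} = - \frac{1}{19455} \approx -5.1401 \cdot 10^{-5}$)
$\frac{S{\left(-24 \right)}}{j} + \frac{\left(-9740\right) \frac{1}{-36793}}{-34599} = \frac{\left(-9\right) \frac{1}{-24}}{- \frac{1}{19455}} + \frac{\left(-9740\right) \frac{1}{-36793}}{-34599} = \left(-9\right) \left(- \frac{1}{24}\right) \left(-19455\right) + \left(-9740\right) \left(- \frac{1}{36793}\right) \left(- \frac{1}{34599}\right) = \frac{3}{8} \left(-19455\right) + \frac{9740}{36793} \left(- \frac{1}{34599}\right) = - \frac{58365}{8} - \frac{9740}{1273001007} = - \frac{74298703851475}{10184008056}$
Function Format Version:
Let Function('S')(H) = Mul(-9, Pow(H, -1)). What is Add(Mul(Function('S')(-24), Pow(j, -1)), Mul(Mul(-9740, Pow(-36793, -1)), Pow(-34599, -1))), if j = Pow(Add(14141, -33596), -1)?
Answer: Rational(-74298703851475, 10184008056) ≈ -7295.6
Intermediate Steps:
j = Rational(-1, 19455) (j = Pow(-19455, -1) = Rational(-1, 19455) ≈ -5.1401e-5)
Add(Mul(Function('S')(-24), Pow(j, -1)), Mul(Mul(-9740, Pow(-36793, -1)), Pow(-34599, -1))) = Add(Mul(Mul(-9, Pow(-24, -1)), Pow(Rational(-1, 19455), -1)), Mul(Mul(-9740, Pow(-36793, -1)), Pow(-34599, -1))) = Add(Mul(Mul(-9, Rational(-1, 24)), -19455), Mul(Mul(-9740, Rational(-1, 36793)), Rational(-1, 34599))) = Add(Mul(Rational(3, 8), -19455), Mul(Rational(9740, 36793), Rational(-1, 34599))) = Add(Rational(-58365, 8), Rational(-9740, 1273001007)) = Rational(-74298703851475, 10184008056)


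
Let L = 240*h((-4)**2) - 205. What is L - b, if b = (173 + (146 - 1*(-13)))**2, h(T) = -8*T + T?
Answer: -137309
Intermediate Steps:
h(T) = -7*T
L = -27085 (L = 240*(-7*(-4)**2) - 205 = 240*(-7*16) - 205 = 240*(-112) - 205 = -26880 - 205 = -27085)
b = 110224 (b = (173 + (146 + 13))**2 = (173 + 159)**2 = 332**2 = 110224)
L - b = -27085 - 1*110224 = -27085 - 110224 = -137309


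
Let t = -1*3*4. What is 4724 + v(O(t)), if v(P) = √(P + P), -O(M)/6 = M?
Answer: 4736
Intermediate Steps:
t = -12 (t = -3*4 = -12)
O(M) = -6*M
v(P) = √2*√P (v(P) = √(2*P) = √2*√P)
4724 + v(O(t)) = 4724 + √2*√(-6*(-12)) = 4724 + √2*√72 = 4724 + √2*(6*√2) = 4724 + 12 = 4736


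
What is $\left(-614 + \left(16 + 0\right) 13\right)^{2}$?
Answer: $164836$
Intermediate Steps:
$\left(-614 + \left(16 + 0\right) 13\right)^{2} = \left(-614 + 16 \cdot 13\right)^{2} = \left(-614 + 208\right)^{2} = \left(-406\right)^{2} = 164836$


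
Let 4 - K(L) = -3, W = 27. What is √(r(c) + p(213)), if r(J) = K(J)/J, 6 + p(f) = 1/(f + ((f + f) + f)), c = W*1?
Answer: I*√9374343/1278 ≈ 2.3957*I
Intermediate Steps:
c = 27 (c = 27*1 = 27)
K(L) = 7 (K(L) = 4 - 1*(-3) = 4 + 3 = 7)
p(f) = -6 + 1/(4*f) (p(f) = -6 + 1/(f + ((f + f) + f)) = -6 + 1/(f + (2*f + f)) = -6 + 1/(f + 3*f) = -6 + 1/(4*f))
r(J) = 7/J
√(r(c) + p(213)) = √(7/27 + (-6 + (¼)/213)) = √(7*(1/27) + (-6 + (¼)*(1/213))) = √(7/27 + (-6 + 1/852)) = √(7/27 - 5111/852) = √(-44011/7668) = I*√9374343/1278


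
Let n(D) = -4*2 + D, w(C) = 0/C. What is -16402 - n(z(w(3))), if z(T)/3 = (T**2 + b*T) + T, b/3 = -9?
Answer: -16394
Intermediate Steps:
b = -27 (b = 3*(-9) = -27)
w(C) = 0
z(T) = -78*T + 3*T**2 (z(T) = 3*((T**2 - 27*T) + T) = 3*(T**2 - 26*T) = -78*T + 3*T**2)
n(D) = -8 + D
-16402 - n(z(w(3))) = -16402 - (-8 + 3*0*(-26 + 0)) = -16402 - (-8 + 3*0*(-26)) = -16402 - (-8 + 0) = -16402 - 1*(-8) = -16402 + 8 = -16394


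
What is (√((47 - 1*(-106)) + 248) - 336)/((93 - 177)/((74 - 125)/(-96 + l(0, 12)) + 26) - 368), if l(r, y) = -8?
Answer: 57855/63911 - 2755*√401/1022576 ≈ 0.85129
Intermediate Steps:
(√((47 - 1*(-106)) + 248) - 336)/((93 - 177)/((74 - 125)/(-96 + l(0, 12)) + 26) - 368) = (√((47 - 1*(-106)) + 248) - 336)/((93 - 177)/((74 - 125)/(-96 - 8) + 26) - 368) = (√((47 + 106) + 248) - 336)/(-84/(-51/(-104) + 26) - 368) = (√(153 + 248) - 336)/(-84/(-51*(-1/104) + 26) - 368) = (√401 - 336)/(-84/(51/104 + 26) - 368) = (-336 + √401)/(-84/2755/104 - 368) = (-336 + √401)/(-84*104/2755 - 368) = (-336 + √401)/(-8736/2755 - 368) = (-336 + √401)/(-1022576/2755) = (-336 + √401)*(-2755/1022576) = 57855/63911 - 2755*√401/1022576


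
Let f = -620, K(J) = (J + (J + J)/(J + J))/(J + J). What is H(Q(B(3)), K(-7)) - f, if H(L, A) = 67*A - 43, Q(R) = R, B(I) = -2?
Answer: 4240/7 ≈ 605.71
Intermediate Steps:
K(J) = (1 + J)/(2*J) (K(J) = (J + (2*J)/((2*J)))/((2*J)) = (J + (2*J)*(1/(2*J)))*(1/(2*J)) = (J + 1)*(1/(2*J)) = (1 + J)*(1/(2*J)) = (1 + J)/(2*J))
H(L, A) = -43 + 67*A
H(Q(B(3)), K(-7)) - f = (-43 + 67*((1/2)*(1 - 7)/(-7))) - 1*(-620) = (-43 + 67*((1/2)*(-1/7)*(-6))) + 620 = (-43 + 67*(3/7)) + 620 = (-43 + 201/7) + 620 = -100/7 + 620 = 4240/7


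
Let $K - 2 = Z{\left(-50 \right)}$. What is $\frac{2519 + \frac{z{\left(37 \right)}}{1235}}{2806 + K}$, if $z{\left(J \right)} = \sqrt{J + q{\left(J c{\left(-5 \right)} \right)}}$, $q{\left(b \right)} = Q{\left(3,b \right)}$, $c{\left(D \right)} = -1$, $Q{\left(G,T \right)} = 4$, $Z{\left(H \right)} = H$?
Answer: $\frac{2519}{2758} + \frac{\sqrt{41}}{3406130} \approx 0.91335$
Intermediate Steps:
$q{\left(b \right)} = 4$
$z{\left(J \right)} = \sqrt{4 + J}$ ($z{\left(J \right)} = \sqrt{J + 4} = \sqrt{4 + J}$)
$K = -48$ ($K = 2 - 50 = -48$)
$\frac{2519 + \frac{z{\left(37 \right)}}{1235}}{2806 + K} = \frac{2519 + \frac{\sqrt{4 + 37}}{1235}}{2806 - 48} = \frac{2519 + \sqrt{41} \cdot \frac{1}{1235}}{2758} = \left(2519 + \frac{\sqrt{41}}{1235}\right) \frac{1}{2758} = \frac{2519}{2758} + \frac{\sqrt{41}}{3406130}$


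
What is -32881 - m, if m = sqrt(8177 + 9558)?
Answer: -32881 - sqrt(17735) ≈ -33014.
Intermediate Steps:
m = sqrt(17735) ≈ 133.17
-32881 - m = -32881 - sqrt(17735)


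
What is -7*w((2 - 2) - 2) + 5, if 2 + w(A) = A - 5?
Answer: 68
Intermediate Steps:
w(A) = -7 + A (w(A) = -2 + (A - 5) = -2 + (-5 + A) = -7 + A)
-7*w((2 - 2) - 2) + 5 = -7*(-7 + ((2 - 2) - 2)) + 5 = -7*(-7 + (0 - 2)) + 5 = -7*(-7 - 2) + 5 = -7*(-9) + 5 = 63 + 5 = 68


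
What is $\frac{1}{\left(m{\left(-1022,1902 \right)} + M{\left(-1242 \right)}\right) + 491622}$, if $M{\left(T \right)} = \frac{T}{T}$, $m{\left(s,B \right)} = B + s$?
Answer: $\frac{1}{492503} \approx 2.0304 \cdot 10^{-6}$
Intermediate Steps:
$M{\left(T \right)} = 1$
$\frac{1}{\left(m{\left(-1022,1902 \right)} + M{\left(-1242 \right)}\right) + 491622} = \frac{1}{\left(\left(1902 - 1022\right) + 1\right) + 491622} = \frac{1}{\left(880 + 1\right) + 491622} = \frac{1}{881 + 491622} = \frac{1}{492503}$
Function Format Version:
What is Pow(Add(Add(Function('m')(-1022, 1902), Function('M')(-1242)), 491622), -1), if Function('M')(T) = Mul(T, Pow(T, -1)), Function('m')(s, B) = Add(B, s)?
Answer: Rational(1, 492503) ≈ 2.0304e-6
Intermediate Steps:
Function('M')(T) = 1
Pow(Add(Add(Function('m')(-1022, 1902), Function('M')(-1242)), 491622), -1) = Pow(Add(Add(Add(1902, -1022), 1), 491622), -1) = Pow(Add(Add(880, 1), 491622), -1) = Pow(Add(881, 491622), -1) = Pow(492503, -1) = Rational(1, 492503)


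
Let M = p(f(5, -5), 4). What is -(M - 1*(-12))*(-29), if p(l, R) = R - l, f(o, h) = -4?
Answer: 580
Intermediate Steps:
M = 8 (M = 4 - 1*(-4) = 4 + 4 = 8)
-(M - 1*(-12))*(-29) = -(8 - 1*(-12))*(-29) = -(8 + 12)*(-29) = -1*20*(-29) = -20*(-29) = 580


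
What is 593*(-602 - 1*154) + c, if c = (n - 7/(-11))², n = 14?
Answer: -54219347/121 ≈ -4.4809e+5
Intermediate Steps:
c = 25921/121 (c = (14 - 7/(-11))² = (14 - 7*(-1/11))² = (14 + 7/11)² = (161/11)² = 25921/121 ≈ 214.22)
593*(-602 - 1*154) + c = 593*(-602 - 1*154) + 25921/121 = 593*(-602 - 154) + 25921/121 = 593*(-756) + 25921/121 = -448308 + 25921/121 = -54219347/121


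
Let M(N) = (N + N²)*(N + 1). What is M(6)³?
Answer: 25412184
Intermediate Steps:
M(N) = (1 + N)*(N + N²) (M(N) = (N + N²)*(1 + N) = (1 + N)*(N + N²))
M(6)³ = (6*(1 + 6² + 2*6))³ = (6*(1 + 36 + 12))³ = (6*49)³ = 294³ = 25412184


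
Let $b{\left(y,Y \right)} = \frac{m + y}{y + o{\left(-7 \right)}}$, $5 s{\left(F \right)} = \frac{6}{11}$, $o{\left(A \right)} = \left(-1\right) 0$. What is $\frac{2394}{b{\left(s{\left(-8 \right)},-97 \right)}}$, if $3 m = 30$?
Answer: $\frac{3591}{139} \approx 25.835$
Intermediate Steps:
$m = 10$ ($m = \frac{1}{3} \cdot 30 = 10$)
$o{\left(A \right)} = 0$
$s{\left(F \right)} = \frac{6}{55}$ ($s{\left(F \right)} = \frac{6 \cdot \frac{1}{11}}{5} = \frac{1}{5} \cdot \frac{6}{11} = \frac{6}{55}$)
$b{\left(y,Y \right)} = \frac{10 + y}{y}$ ($b{\left(y,Y \right)} = \frac{10 + y}{y + 0} = \frac{10 + y}{y}$)
$\frac{2394}{b{\left(s{\left(-8 \right)},-97 \right)}} = \frac{2394}{\frac{1}{\frac{6}{55}} \left(10 + \frac{6}{55}\right)} = \frac{2394}{\frac{55}{6} \cdot \frac{556}{55}} = \frac{2394}{\frac{278}{3}} = 2394 \cdot \frac{3}{278} = \frac{3591}{139}$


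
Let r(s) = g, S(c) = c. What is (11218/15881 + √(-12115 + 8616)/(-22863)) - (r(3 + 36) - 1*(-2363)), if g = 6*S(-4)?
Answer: -37134441/15881 - I*√3499/22863 ≈ -2338.3 - 0.0025873*I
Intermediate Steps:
g = -24 (g = 6*(-4) = -24)
r(s) = -24
(11218/15881 + √(-12115 + 8616)/(-22863)) - (r(3 + 36) - 1*(-2363)) = (11218/15881 + √(-12115 + 8616)/(-22863)) - (-24 - 1*(-2363)) = (11218*(1/15881) + √(-3499)*(-1/22863)) - (-24 + 2363) = (11218/15881 + (I*√3499)*(-1/22863)) - 1*2339 = (11218/15881 - I*√3499/22863) - 2339 = -37134441/15881 - I*√3499/22863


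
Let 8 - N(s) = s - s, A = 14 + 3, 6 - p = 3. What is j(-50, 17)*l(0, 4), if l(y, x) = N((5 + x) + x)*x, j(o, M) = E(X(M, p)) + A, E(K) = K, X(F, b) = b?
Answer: 640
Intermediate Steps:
p = 3 (p = 6 - 1*3 = 6 - 3 = 3)
A = 17
N(s) = 8 (N(s) = 8 - (s - s) = 8 - 1*0 = 8 + 0 = 8)
j(o, M) = 20 (j(o, M) = 3 + 17 = 20)
l(y, x) = 8*x
j(-50, 17)*l(0, 4) = 20*(8*4) = 20*32 = 640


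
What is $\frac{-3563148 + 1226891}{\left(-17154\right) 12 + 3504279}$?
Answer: $- \frac{2336257}{3298431} \approx -0.70829$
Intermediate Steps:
$\frac{-3563148 + 1226891}{\left(-17154\right) 12 + 3504279} = - \frac{2336257}{-205848 + 3504279} = - \frac{2336257}{3298431}$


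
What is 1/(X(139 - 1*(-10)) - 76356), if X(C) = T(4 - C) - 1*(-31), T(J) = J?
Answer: -1/76470 ≈ -1.3077e-5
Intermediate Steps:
X(C) = 35 - C (X(C) = (4 - C) - 1*(-31) = (4 - C) + 31 = 35 - C)
1/(X(139 - 1*(-10)) - 76356) = 1/((35 - (139 - 1*(-10))) - 76356) = 1/((35 - (139 + 10)) - 76356) = 1/((35 - 1*149) - 76356) = 1/((35 - 149) - 76356) = 1/(-114 - 76356) = 1/(-76470) = -1/76470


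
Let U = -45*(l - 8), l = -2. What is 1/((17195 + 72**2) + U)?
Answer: 1/22829 ≈ 4.3804e-5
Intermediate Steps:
U = 450 (U = -45*(-2 - 8) = -45*(-10) = 450)
1/((17195 + 72**2) + U) = 1/((17195 + 72**2) + 450) = 1/((17195 + 5184) + 450) = 1/(22379 + 450) = 1/22829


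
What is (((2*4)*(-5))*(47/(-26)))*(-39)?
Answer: -2820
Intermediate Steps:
(((2*4)*(-5))*(47/(-26)))*(-39) = ((8*(-5))*(47*(-1/26)))*(-39) = -40*(-47/26)*(-39) = (940/13)*(-39) = -2820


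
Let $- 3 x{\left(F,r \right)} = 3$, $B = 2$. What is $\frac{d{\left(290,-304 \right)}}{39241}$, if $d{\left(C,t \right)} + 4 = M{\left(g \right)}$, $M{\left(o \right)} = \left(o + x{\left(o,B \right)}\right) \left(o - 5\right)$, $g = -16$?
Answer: $\frac{353}{39241} \approx 0.0089957$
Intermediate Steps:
$x{\left(F,r \right)} = -1$ ($x{\left(F,r \right)} = \left(- \frac{1}{3}\right) 3 = -1$)
$M{\left(o \right)} = \left(-1 + o\right) \left(-5 + o\right)$ ($M{\left(o \right)} = \left(o - 1\right) \left(o - 5\right) = \left(-1 + o\right) \left(-5 + o\right)$)
$d{\left(C,t \right)} = 353$ ($d{\left(C,t \right)} = -4 + \left(5 + \left(-16\right)^{2} - -96\right) = -4 + \left(5 + 256 + 96\right) = -4 + 357 = 353$)
$\frac{d{\left(290,-304 \right)}}{39241} = \frac{353}{39241}$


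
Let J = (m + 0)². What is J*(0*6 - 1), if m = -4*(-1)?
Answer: -16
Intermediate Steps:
m = 4
J = 16 (J = (4 + 0)² = 4² = 16)
J*(0*6 - 1) = 16*(0*6 - 1) = 16*(0 - 1) = 16*(-1) = -16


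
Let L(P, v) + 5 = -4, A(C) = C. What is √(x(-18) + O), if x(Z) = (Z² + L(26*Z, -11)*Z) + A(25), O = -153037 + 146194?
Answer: 2*I*√1583 ≈ 79.574*I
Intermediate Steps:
L(P, v) = -9 (L(P, v) = -5 - 4 = -9)
O = -6843
x(Z) = 25 + Z² - 9*Z (x(Z) = (Z² - 9*Z) + 25 = 25 + Z² - 9*Z)
√(x(-18) + O) = √((25 + (-18)² - 9*(-18)) - 6843) = √((25 + 324 + 162) - 6843) = √(511 - 6843) = √(-6332) = 2*I*√1583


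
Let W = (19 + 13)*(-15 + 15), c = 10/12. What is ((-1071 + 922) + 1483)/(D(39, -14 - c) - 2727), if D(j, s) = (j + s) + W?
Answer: -8004/16217 ≈ -0.49356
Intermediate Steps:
c = ⅚ (c = 10*(1/12) = ⅚ ≈ 0.83333)
W = 0 (W = 32*0 = 0)
D(j, s) = j + s (D(j, s) = (j + s) + 0 = j + s)
((-1071 + 922) + 1483)/(D(39, -14 - c) - 2727) = ((-1071 + 922) + 1483)/((39 + (-14 - 1*⅚)) - 2727) = (-149 + 1483)/((39 + (-14 - ⅚)) - 2727) = 1334/((39 - 89/6) - 2727) = 1334/(145/6 - 2727) = 1334/(-16217/6) = 1334*(-6/16217) = -8004/16217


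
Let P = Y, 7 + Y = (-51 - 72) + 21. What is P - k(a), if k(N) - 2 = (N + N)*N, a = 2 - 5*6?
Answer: -1679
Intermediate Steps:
Y = -109 (Y = -7 + ((-51 - 72) + 21) = -7 + (-123 + 21) = -7 - 102 = -109)
a = -28 (a = 2 - 30 = -28)
k(N) = 2 + 2*N² (k(N) = 2 + (N + N)*N = 2 + (2*N)*N = 2 + 2*N²)
P = -109
P - k(a) = -109 - (2 + 2*(-28)²) = -109 - (2 + 2*784) = -109 - (2 + 1568) = -109 - 1*1570 = -109 - 1570 = -1679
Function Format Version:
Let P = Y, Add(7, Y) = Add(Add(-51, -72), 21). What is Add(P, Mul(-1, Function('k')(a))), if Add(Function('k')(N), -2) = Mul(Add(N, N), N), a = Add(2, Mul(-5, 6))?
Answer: -1679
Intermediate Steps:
Y = -109 (Y = Add(-7, Add(Add(-51, -72), 21)) = Add(-7, Add(-123, 21)) = Add(-7, -102) = -109)
a = -28 (a = Add(2, -30) = -28)
Function('k')(N) = Add(2, Mul(2, Pow(N, 2))) (Function('k')(N) = Add(2, Mul(Add(N, N), N)) = Add(2, Mul(Mul(2, N), N)) = Add(2, Mul(2, Pow(N, 2))))
P = -109
Add(P, Mul(-1, Function('k')(a))) = Add(-109, Mul(-1, Add(2, Mul(2, Pow(-28, 2))))) = Add(-109, Mul(-1, Add(2, Mul(2, 784)))) = Add(-109, Mul(-1, Add(2, 1568))) = Add(-109, Mul(-1, 1570)) = Add(-109, -1570) = -1679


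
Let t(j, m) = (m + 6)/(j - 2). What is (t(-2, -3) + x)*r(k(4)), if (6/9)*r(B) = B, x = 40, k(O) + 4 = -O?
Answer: -471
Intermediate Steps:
k(O) = -4 - O
t(j, m) = (6 + m)/(-2 + j)
r(B) = 3*B/2
(t(-2, -3) + x)*r(k(4)) = ((6 - 3)/(-2 - 2) + 40)*(3*(-4 - 1*4)/2) = (3/(-4) + 40)*(3*(-4 - 4)/2) = (-1/4*3 + 40)*((3/2)*(-8)) = (-3/4 + 40)*(-12) = (157/4)*(-12) = -471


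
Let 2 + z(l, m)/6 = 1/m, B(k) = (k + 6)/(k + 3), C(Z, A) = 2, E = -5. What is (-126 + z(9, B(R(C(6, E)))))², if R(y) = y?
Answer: 288369/16 ≈ 18023.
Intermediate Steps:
B(k) = (6 + k)/(3 + k)
z(l, m) = -12 + 6/m
(-126 + z(9, B(R(C(6, E)))))² = (-126 + (-12 + 6/(((6 + 2)/(3 + 2)))))² = (-126 + (-12 + 6/((8/5))))² = (-126 + (-12 + 6/(((⅕)*8))))² = (-126 + (-12 + 6/(8/5)))² = (-126 + (-12 + 6*(5/8)))² = (-126 + (-12 + 15/4))² = (-126 - 33/4)² = (-537/4)² = 288369/16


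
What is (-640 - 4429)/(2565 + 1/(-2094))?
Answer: -10614486/5371109 ≈ -1.9762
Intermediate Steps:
(-640 - 4429)/(2565 + 1/(-2094)) = -5069/(2565 - 1/2094) = -5069/5371109/2094 = -5069*2094/5371109 = -10614486/5371109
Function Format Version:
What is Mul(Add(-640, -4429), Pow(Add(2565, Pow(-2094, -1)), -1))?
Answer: Rational(-10614486, 5371109) ≈ -1.9762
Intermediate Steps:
Mul(Add(-640, -4429), Pow(Add(2565, Pow(-2094, -1)), -1)) = Mul(-5069, Pow(Add(2565, Rational(-1, 2094)), -1)) = Mul(-5069, Pow(Rational(5371109, 2094), -1)) = Mul(-5069, Rational(2094, 5371109)) = Rational(-10614486, 5371109)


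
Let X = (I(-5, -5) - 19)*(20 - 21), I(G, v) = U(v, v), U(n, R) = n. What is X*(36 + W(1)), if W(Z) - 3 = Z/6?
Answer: 940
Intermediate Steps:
W(Z) = 3 + Z/6
I(G, v) = v
X = 24 (X = (-5 - 19)*(20 - 21) = -24*(-1) = 24)
X*(36 + W(1)) = 24*(36 + (3 + (1/6)*1)) = 24*(36 + (3 + 1/6)) = 24*(36 + 19/6) = 24*(235/6) = 940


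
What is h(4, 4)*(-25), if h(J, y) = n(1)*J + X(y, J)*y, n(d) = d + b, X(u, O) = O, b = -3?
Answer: -200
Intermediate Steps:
n(d) = -3 + d (n(d) = d - 3 = -3 + d)
h(J, y) = -2*J + J*y (h(J, y) = (-3 + 1)*J + J*y = -2*J + J*y)
h(4, 4)*(-25) = (4*(-2 + 4))*(-25) = (4*2)*(-25) = 8*(-25) = -200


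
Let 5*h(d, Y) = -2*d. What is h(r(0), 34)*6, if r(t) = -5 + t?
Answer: 12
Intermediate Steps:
h(d, Y) = -2*d/5 (h(d, Y) = (-2*d)/5 = -2*d/5)
h(r(0), 34)*6 = -2*(-5 + 0)/5*6 = -2/5*(-5)*6 = 2*6 = 12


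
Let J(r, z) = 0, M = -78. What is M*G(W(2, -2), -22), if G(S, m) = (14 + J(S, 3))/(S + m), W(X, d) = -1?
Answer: 1092/23 ≈ 47.478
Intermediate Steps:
G(S, m) = 14/(S + m) (G(S, m) = (14 + 0)/(S + m) = 14/(S + m))
M*G(W(2, -2), -22) = -1092/(-1 - 22) = -1092/(-23) = -1092*(-1)/23 = -78*(-14/23) = 1092/23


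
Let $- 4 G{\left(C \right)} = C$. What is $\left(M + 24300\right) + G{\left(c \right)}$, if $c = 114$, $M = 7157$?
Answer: $\frac{62857}{2} \approx 31429.0$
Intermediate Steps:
$G{\left(C \right)} = - \frac{C}{4}$
$\left(M + 24300\right) + G{\left(c \right)} = \left(7157 + 24300\right) - \frac{57}{2} = 31457 - \frac{57}{2} = \frac{62857}{2}$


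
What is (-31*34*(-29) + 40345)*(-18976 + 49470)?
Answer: 2162360034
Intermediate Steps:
(-31*34*(-29) + 40345)*(-18976 + 49470) = (-1054*(-29) + 40345)*30494 = (30566 + 40345)*30494 = 70911*30494 = 2162360034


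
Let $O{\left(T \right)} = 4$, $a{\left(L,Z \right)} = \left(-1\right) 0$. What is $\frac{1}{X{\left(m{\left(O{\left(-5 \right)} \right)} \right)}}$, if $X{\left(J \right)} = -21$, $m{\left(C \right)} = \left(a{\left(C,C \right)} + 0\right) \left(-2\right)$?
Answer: $- \frac{1}{21} \approx -0.047619$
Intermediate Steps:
$a{\left(L,Z \right)} = 0$
$m{\left(C \right)} = 0$ ($m{\left(C \right)} = \left(0 + 0\right) \left(-2\right) = 0 \left(-2\right) = 0$)
$\frac{1}{X{\left(m{\left(O{\left(-5 \right)} \right)} \right)}} = \frac{1}{-21} = - \frac{1}{21}$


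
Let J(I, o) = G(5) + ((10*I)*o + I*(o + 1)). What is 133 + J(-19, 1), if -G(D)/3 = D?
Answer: -110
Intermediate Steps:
G(D) = -3*D
J(I, o) = -15 + I*(1 + o) + 10*I*o (J(I, o) = -3*5 + ((10*I)*o + I*(o + 1)) = -15 + (10*I*o + I*(1 + o)) = -15 + (I*(1 + o) + 10*I*o) = -15 + I*(1 + o) + 10*I*o)
133 + J(-19, 1) = 133 + (-15 - 19 + 11*(-19)*1) = 133 + (-15 - 19 - 209) = 133 - 243 = -110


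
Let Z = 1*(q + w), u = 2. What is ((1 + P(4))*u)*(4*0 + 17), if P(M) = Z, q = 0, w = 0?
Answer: 34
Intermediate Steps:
Z = 0 (Z = 1*(0 + 0) = 1*0 = 0)
P(M) = 0
((1 + P(4))*u)*(4*0 + 17) = ((1 + 0)*2)*(4*0 + 17) = (1*2)*(0 + 17) = 2*17 = 34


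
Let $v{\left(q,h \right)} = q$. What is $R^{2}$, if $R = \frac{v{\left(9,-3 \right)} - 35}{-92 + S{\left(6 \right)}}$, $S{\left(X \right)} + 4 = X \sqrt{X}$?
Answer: $\frac{169}{9 \left(16 - \sqrt{6}\right)^{2}} \approx 0.10227$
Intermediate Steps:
$S{\left(X \right)} = -4 + X^{\frac{3}{2}}$ ($S{\left(X \right)} = -4 + X \sqrt{X} = -4 + X^{\frac{3}{2}}$)
$R = - \frac{26}{-96 + 6 \sqrt{6}}$ ($R = \frac{9 - 35}{-92 - \left(4 - 6^{\frac{3}{2}}\right)} = - \frac{26}{-92 - \left(4 - 6 \sqrt{6}\right)} = - \frac{26}{-96 + 6 \sqrt{6}} \approx 0.31979$)
$R^{2} = \left(\frac{104}{375} + \frac{13 \sqrt{6}}{750}\right)^{2}$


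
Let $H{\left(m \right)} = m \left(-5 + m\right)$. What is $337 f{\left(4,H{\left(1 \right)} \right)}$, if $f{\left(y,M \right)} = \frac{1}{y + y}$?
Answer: $\frac{337}{8} \approx 42.125$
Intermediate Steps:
$f{\left(y,M \right)} = \frac{1}{2 y}$
$337 f{\left(4,H{\left(1 \right)} \right)} = 337 \frac{1}{2 \cdot 4} = 337 \cdot \frac{1}{2} \cdot \frac{1}{4} = 337 \cdot \frac{1}{8} = \frac{337}{8}$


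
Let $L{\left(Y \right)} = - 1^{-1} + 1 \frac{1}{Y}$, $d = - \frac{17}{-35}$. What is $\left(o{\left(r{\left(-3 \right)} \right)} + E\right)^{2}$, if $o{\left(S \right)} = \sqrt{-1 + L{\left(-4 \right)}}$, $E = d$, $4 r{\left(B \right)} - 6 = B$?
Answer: $- \frac{9869}{4900} + \frac{51 i}{35} \approx -2.0141 + 1.4571 i$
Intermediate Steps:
$d = \frac{17}{35}$ ($d = \left(-17\right) \left(- \frac{1}{35}\right) = \frac{17}{35} \approx 0.48571$)
$r{\left(B \right)} = \frac{3}{2} + \frac{B}{4}$
$L{\left(Y \right)} = -1 + \frac{1}{Y}$ ($L{\left(Y \right)} = \left(-1\right) 1 + \frac{1}{Y} = -1 + \frac{1}{Y}$)
$E = \frac{17}{35} \approx 0.48571$
$o{\left(S \right)} = \frac{3 i}{2}$ ($o{\left(S \right)} = \sqrt{-1 + \frac{1 - -4}{-4}} = \sqrt{-1 - \frac{1 + 4}{4}} = \sqrt{-1 - \frac{5}{4}} = \sqrt{- \frac{9}{4}} = \frac{3 i}{2}$)
$\left(o{\left(r{\left(-3 \right)} \right)} + E\right)^{2} = \left(\frac{3 i}{2} + \frac{17}{35}\right)^{2} = \left(\frac{17}{35} + \frac{3 i}{2}\right)^{2}$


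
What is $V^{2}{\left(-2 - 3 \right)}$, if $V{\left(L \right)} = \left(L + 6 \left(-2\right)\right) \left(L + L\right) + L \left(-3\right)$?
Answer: $34225$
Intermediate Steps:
$V{\left(L \right)} = - 3 L + 2 L \left(-12 + L\right)$ ($V{\left(L \right)} = \left(L - 12\right) 2 L - 3 L = \left(-12 + L\right) 2 L - 3 L = 2 L \left(-12 + L\right) - 3 L = - 3 L + 2 L \left(-12 + L\right)$)
$V^{2}{\left(-2 - 3 \right)} = \left(\left(-2 - 3\right) \left(-27 + 2 \left(-2 - 3\right)\right)\right)^{2} = \left(- 5 \left(-27 + 2 \left(-5\right)\right)\right)^{2} = \left(- 5 \left(-27 - 10\right)\right)^{2} = \left(\left(-5\right) \left(-37\right)\right)^{2} = 185^{2} = 34225$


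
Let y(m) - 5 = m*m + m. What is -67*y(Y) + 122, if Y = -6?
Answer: -2223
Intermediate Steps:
y(m) = 5 + m + m**2 (y(m) = 5 + (m*m + m) = 5 + (m**2 + m) = 5 + (m + m**2) = 5 + m + m**2)
-67*y(Y) + 122 = -67*(5 - 6 + (-6)**2) + 122 = -67*(5 - 6 + 36) + 122 = -67*35 + 122 = -2345 + 122 = -2223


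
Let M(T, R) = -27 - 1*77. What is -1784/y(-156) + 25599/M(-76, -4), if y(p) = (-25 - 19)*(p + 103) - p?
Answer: -7984481/32344 ≈ -246.86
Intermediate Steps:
M(T, R) = -104 (M(T, R) = -27 - 77 = -104)
y(p) = -4532 - 45*p (y(p) = -44*(103 + p) - p = (-4532 - 44*p) - p = -4532 - 45*p)
-1784/y(-156) + 25599/M(-76, -4) = -1784/(-4532 - 45*(-156)) + 25599/(-104) = -1784/(-4532 + 7020) + 25599*(-1/104) = -1784/2488 - 25599/104 = -1784*1/2488 - 25599/104 = -223/311 - 25599/104 = -7984481/32344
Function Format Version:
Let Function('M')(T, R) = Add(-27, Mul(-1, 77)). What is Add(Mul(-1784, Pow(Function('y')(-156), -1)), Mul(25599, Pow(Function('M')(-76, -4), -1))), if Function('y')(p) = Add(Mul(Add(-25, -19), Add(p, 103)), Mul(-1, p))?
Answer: Rational(-7984481, 32344) ≈ -246.86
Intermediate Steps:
Function('M')(T, R) = -104 (Function('M')(T, R) = Add(-27, -77) = -104)
Function('y')(p) = Add(-4532, Mul(-45, p)) (Function('y')(p) = Add(Mul(-44, Add(103, p)), Mul(-1, p)) = Add(Add(-4532, Mul(-44, p)), Mul(-1, p)) = Add(-4532, Mul(-45, p)))
Add(Mul(-1784, Pow(Function('y')(-156), -1)), Mul(25599, Pow(Function('M')(-76, -4), -1))) = Add(Mul(-1784, Pow(Add(-4532, Mul(-45, -156)), -1)), Mul(25599, Pow(-104, -1))) = Add(Mul(-1784, Pow(Add(-4532, 7020), -1)), Mul(25599, Rational(-1, 104))) = Add(Mul(-1784, Pow(2488, -1)), Rational(-25599, 104)) = Add(Mul(-1784, Rational(1, 2488)), Rational(-25599, 104)) = Add(Rational(-223, 311), Rational(-25599, 104)) = Rational(-7984481, 32344)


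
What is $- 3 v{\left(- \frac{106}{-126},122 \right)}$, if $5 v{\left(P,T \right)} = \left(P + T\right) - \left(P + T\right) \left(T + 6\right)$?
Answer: $\frac{982853}{105} \approx 9360.5$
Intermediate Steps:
$v{\left(P,T \right)} = \frac{P}{5} + \frac{T}{5} - \frac{\left(6 + T\right) \left(P + T\right)}{5}$ ($v{\left(P,T \right)} = \frac{\left(P + T\right) - \left(P + T\right) \left(T + 6\right)}{5} = \frac{\left(P + T\right) - \left(P + T\right) \left(6 + T\right)}{5} = \frac{\left(P + T\right) - \left(6 + T\right) \left(P + T\right)}{5} = \frac{P + T - \left(6 + T\right) \left(P + T\right)}{5} = \frac{P}{5} + \frac{T}{5} - \frac{\left(6 + T\right) \left(P + T\right)}{5}$)
$- 3 v{\left(- \frac{106}{-126},122 \right)} = - 3 \left(- \frac{-106}{-126} - 122 - \frac{122^{2}}{5} - \frac{1}{5} \left(- \frac{106}{-126}\right) 122\right) = - 3 \left(- \frac{\left(-106\right) \left(-1\right)}{126} - 122 - \frac{14884}{5} - \frac{1}{5} \left(\left(-106\right) \left(- \frac{1}{126}\right)\right) 122\right) = - 3 \left(\left(-1\right) \frac{53}{63} - 122 - \frac{14884}{5} - \frac{53}{315} \cdot 122\right) = - 3 \left(- \frac{53}{63} - 122 - \frac{14884}{5} - \frac{6466}{315}\right) = \left(-3\right) \left(- \frac{982853}{315}\right) = \frac{982853}{105}$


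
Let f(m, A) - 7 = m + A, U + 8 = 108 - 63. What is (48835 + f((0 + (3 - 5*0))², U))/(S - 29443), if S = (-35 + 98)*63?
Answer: -24444/12737 ≈ -1.9191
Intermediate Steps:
U = 37 (U = -8 + (108 - 63) = -8 + 45 = 37)
S = 3969 (S = 63*63 = 3969)
f(m, A) = 7 + A + m (f(m, A) = 7 + (m + A) = 7 + (A + m) = 7 + A + m)
(48835 + f((0 + (3 - 5*0))², U))/(S - 29443) = (48835 + (7 + 37 + (0 + (3 - 5*0))²))/(3969 - 29443) = (48835 + (7 + 37 + (0 + (3 + 0))²))/(-25474) = (48835 + (7 + 37 + (0 + 3)²))*(-1/25474) = (48835 + (7 + 37 + 3²))*(-1/25474) = (48835 + (7 + 37 + 9))*(-1/25474) = (48835 + 53)*(-1/25474) = 48888*(-1/25474) = -24444/12737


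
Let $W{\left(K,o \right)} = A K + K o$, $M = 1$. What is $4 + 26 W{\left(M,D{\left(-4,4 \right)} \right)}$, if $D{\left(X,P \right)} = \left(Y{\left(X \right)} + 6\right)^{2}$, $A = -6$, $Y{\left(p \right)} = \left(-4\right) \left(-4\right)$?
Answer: $12432$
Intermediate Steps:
$Y{\left(p \right)} = 16$
$D{\left(X,P \right)} = 484$ ($D{\left(X,P \right)} = \left(16 + 6\right)^{2} = 22^{2} = 484$)
$W{\left(K,o \right)} = - 6 K + K o$
$4 + 26 W{\left(M,D{\left(-4,4 \right)} \right)} = 4 + 26 \cdot 1 \left(-6 + 484\right) = 4 + 26 \cdot 1 \cdot 478 = 4 + 26 \cdot 478 = 4 + 12428 = 12432$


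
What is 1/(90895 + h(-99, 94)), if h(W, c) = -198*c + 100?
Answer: 1/72383 ≈ 1.3815e-5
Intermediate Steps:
h(W, c) = 100 - 198*c
1/(90895 + h(-99, 94)) = 1/(90895 + (100 - 198*94)) = 1/(90895 + (100 - 18612)) = 1/(90895 - 18512) = 1/72383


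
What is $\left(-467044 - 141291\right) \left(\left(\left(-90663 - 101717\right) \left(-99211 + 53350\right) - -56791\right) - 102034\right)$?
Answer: $-5367153516164895$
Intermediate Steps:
$\left(-467044 - 141291\right) \left(\left(\left(-90663 - 101717\right) \left(-99211 + 53350\right) - -56791\right) - 102034\right) = - 608335 \left(\left(\left(-192380\right) \left(-45861\right) + 56791\right) - 102034\right) = - 608335 \left(\left(8822739180 + 56791\right) - 102034\right) = - 608335 \left(8822795971 - 102034\right) = \left(-608335\right) 8822693937 = -5367153516164895$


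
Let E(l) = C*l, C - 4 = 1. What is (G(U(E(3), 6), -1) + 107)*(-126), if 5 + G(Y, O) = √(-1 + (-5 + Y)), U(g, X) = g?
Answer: -13230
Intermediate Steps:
C = 5 (C = 4 + 1 = 5)
E(l) = 5*l
G(Y, O) = -5 + √(-6 + Y) (G(Y, O) = -5 + √(-1 + (-5 + Y)) = -5 + √(-6 + Y))
(G(U(E(3), 6), -1) + 107)*(-126) = ((-5 + √(-6 + 5*3)) + 107)*(-126) = ((-5 + √(-6 + 15)) + 107)*(-126) = ((-5 + √9) + 107)*(-126) = ((-5 + 3) + 107)*(-126) = (-2 + 107)*(-126) = 105*(-126) = -13230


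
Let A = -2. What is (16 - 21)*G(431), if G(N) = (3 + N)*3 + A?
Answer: -6500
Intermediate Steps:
G(N) = 7 + 3*N (G(N) = (3 + N)*3 - 2 = (9 + 3*N) - 2 = 7 + 3*N)
(16 - 21)*G(431) = (16 - 21)*(7 + 3*431) = -5*(7 + 1293) = -5*1300 = -6500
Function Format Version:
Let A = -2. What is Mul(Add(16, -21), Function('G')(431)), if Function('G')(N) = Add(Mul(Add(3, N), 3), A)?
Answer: -6500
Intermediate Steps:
Function('G')(N) = Add(7, Mul(3, N)) (Function('G')(N) = Add(Mul(Add(3, N), 3), -2) = Add(Add(9, Mul(3, N)), -2) = Add(7, Mul(3, N)))
Mul(Add(16, -21), Function('G')(431)) = Mul(Add(16, -21), Add(7, Mul(3, 431))) = Mul(-5, Add(7, 1293)) = Mul(-5, 1300) = -6500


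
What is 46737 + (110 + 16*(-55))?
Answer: 45967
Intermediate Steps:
46737 + (110 + 16*(-55)) = 46737 + (110 - 880) = 46737 - 770 = 45967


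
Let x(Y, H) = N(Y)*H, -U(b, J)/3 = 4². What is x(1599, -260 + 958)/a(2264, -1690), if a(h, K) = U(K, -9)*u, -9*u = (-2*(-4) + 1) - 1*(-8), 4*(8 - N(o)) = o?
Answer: -1640649/544 ≈ -3015.9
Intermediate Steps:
N(o) = 8 - o/4
U(b, J) = -48 (U(b, J) = -3*4² = -3*16 = -48)
x(Y, H) = H*(8 - Y/4) (x(Y, H) = (8 - Y/4)*H = H*(8 - Y/4))
u = -17/9 (u = -((-2*(-4) + 1) - 1*(-8))/9 = -((8 + 1) + 8)/9 = -(9 + 8)/9 = -⅑*17 = -17/9 ≈ -1.8889)
a(h, K) = 272/3 (a(h, K) = -48*(-17/9) = 272/3)
x(1599, -260 + 958)/a(2264, -1690) = ((-260 + 958)*(32 - 1*1599)/4)/(272/3) = ((¼)*698*(32 - 1599))*(3/272) = ((¼)*698*(-1567))*(3/272) = -546883/2*3/272 = -1640649/544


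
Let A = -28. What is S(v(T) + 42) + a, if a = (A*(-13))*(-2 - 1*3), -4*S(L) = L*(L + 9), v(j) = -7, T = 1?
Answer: -2205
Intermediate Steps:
S(L) = -L*(9 + L)/4 (S(L) = -L*(L + 9)/4 = -L*(9 + L)/4)
a = -1820 (a = (-28*(-13))*(-2 - 1*3) = 364*(-2 - 3) = 364*(-5) = -1820)
S(v(T) + 42) + a = -(-7 + 42)*(9 + (-7 + 42))/4 - 1820 = -¼*35*(9 + 35) - 1820 = -¼*35*44 - 1820 = -385 - 1820 = -2205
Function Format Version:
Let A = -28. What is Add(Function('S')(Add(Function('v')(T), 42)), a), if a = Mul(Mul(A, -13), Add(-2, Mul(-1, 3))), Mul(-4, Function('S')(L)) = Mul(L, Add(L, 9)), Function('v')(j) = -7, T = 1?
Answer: -2205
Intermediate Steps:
Function('S')(L) = Mul(Rational(-1, 4), L, Add(9, L)) (Function('S')(L) = Mul(Rational(-1, 4), Mul(L, Add(L, 9))) = Mul(Rational(-1, 4), Mul(L, Add(9, L))) = Mul(Rational(-1, 4), L, Add(9, L)))
a = -1820 (a = Mul(Mul(-28, -13), Add(-2, Mul(-1, 3))) = Mul(364, Add(-2, -3)) = Mul(364, -5) = -1820)
Add(Function('S')(Add(Function('v')(T), 42)), a) = Add(Mul(Rational(-1, 4), Add(-7, 42), Add(9, Add(-7, 42))), -1820) = Add(Mul(Rational(-1, 4), 35, Add(9, 35)), -1820) = Add(Mul(Rational(-1, 4), 35, 44), -1820) = Add(-385, -1820) = -2205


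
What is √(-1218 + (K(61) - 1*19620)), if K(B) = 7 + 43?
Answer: 2*I*√5197 ≈ 144.18*I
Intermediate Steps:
K(B) = 50
√(-1218 + (K(61) - 1*19620)) = √(-1218 + (50 - 1*19620)) = √(-1218 + (50 - 19620)) = √(-1218 - 19570) = √(-20788) = 2*I*√5197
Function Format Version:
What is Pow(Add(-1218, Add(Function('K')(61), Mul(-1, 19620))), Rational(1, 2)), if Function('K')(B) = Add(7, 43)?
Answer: Mul(2, I, Pow(5197, Rational(1, 2))) ≈ Mul(144.18, I)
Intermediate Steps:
Function('K')(B) = 50
Pow(Add(-1218, Add(Function('K')(61), Mul(-1, 19620))), Rational(1, 2)) = Pow(Add(-1218, Add(50, Mul(-1, 19620))), Rational(1, 2)) = Pow(Add(-1218, Add(50, -19620)), Rational(1, 2)) = Pow(Add(-1218, -19570), Rational(1, 2)) = Pow(-20788, Rational(1, 2)) = Mul(2, I, Pow(5197, Rational(1, 2)))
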